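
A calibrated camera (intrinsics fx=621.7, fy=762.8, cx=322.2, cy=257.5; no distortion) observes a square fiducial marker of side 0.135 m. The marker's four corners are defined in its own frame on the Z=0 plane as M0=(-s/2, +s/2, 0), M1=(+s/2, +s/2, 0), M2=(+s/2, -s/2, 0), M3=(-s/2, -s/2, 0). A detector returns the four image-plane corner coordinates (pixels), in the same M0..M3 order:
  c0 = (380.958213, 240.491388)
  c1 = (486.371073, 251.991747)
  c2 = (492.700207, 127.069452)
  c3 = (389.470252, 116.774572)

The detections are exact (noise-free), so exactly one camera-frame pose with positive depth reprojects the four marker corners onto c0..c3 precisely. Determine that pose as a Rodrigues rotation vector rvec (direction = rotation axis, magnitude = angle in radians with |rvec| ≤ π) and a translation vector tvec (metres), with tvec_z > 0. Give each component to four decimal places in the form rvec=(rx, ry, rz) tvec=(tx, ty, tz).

rvec=(-0.1310, 0.0408, 0.0930) tvec=(0.1494, -0.0784, 0.8074)

Intrinsics K: fx=621.7, fy=762.8, cx=322.2, cy=257.5
Marker side s = 0.135 m; corners in marker frame (Z=0):
  M0 = (-0.0675, +0.0675, 0)
  M1 = (+0.0675, +0.0675, 0)
  M2 = (+0.0675, -0.0675, 0)
  M3 = (-0.0675, -0.0675, 0)
Detected image corners:
  c0 = (380.958213, 240.491388) px
  c1 = (486.371073, 251.991747) px
  c2 = (492.700207, 127.069452) px
  c3 = (389.470252, 116.774572) px
Planar DLT: solve 8×8 A·h = b for H (H[2,2]=1):
  H  [+747.34950 -124.59207 +437.21100]
  H  [+70.02068 +891.57787 +183.39289]
  H  [-0.05788 -0.15912 +1.00000]
B = K⁻¹H; ‖b₁‖=1.238475, ‖b₂‖=1.238475; λ = 2/(‖b₁‖+‖b₂‖) = 0.807444, sign → tz>0 ⇒ λ=+0.807444
r₁ = λ·B[:,0] = (+0.99485,+0.08989,-0.04673); r₂ = λ·B[:,1] = (-0.09523,+0.98713,-0.12848)
r₃ = r₁×r₂ = (+0.03458,+0.13227,+0.99061); SVD([r₁ r₂ r₃]) → R = UVᵀ:
  R  [+0.99485 -0.09523 +0.03458]
  R  [+0.08989 +0.98713 +0.13227]
  R  [-0.04673 -0.12848 +0.99061]
t = (+0.14937, -0.07844, +0.80744) m
tr R = 2.972594; θ = arccos((tr R − 1)/2) = 0.165736 rad = 9.496°
axis k = ((R−Rᵀ)₃₂, (R−Rᵀ)₁₃, (R−Rᵀ)₂₁) / (2 sinθ) = (-0.790234, +0.246448, +0.561064)
rvec = θ·k = (-0.130970, +0.040845, +0.092989)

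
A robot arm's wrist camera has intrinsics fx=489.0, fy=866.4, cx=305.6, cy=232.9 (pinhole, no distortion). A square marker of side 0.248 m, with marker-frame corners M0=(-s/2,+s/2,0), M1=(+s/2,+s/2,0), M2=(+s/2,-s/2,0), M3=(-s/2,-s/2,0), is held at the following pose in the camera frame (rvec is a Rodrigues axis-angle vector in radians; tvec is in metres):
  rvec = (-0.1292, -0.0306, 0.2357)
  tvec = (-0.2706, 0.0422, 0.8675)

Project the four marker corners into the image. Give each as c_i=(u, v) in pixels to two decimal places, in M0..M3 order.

Intrinsics K: fx=489.0, fy=866.4, cx=305.6, cy=232.9
Marker side s = 0.248 m; corners in marker frame (Z=0):
  M0 = (-0.1240, +0.1240, 0)
  M1 = (+0.1240, +0.1240, 0)
  M2 = (+0.1240, -0.1240, 0)
  M3 = (-0.1240, -0.1240, 0)
rvec = (-0.1292, -0.0306, 0.2357), |rvec| = θ = 0.27052 rad = 15.500°
Rodrigues: sinθ=0.26724, 1−cosθ=0.03637; R = I + sinθ·[k]× + (1−cosθ)·[k]×²:
    [+0.97193 -0.23087 -0.04536]
    [+0.23480 +0.96410 +0.12405]
    [+0.01509 -0.13121 +0.99124]
t = (-0.2706, 0.0422, 0.8675) m
M0: Pc = R·M0+t = (-0.41975, +0.13263, +0.84936); u = 489.0·(-0.41975)/0.84936 + 305.6 = 63.9395, v = 866.4·(+0.13263)/0.84936 + 232.9 = 368.1939
M1: Pc = R·M1+t = (-0.17871, +0.19086, +0.85310); u = 489.0·(-0.17871)/0.85310 + 305.6 = 203.1634, v = 866.4·(+0.19086)/0.85310 + 232.9 = 426.7385
M2: Pc = R·M2+t = (-0.12145, -0.04823, +0.88564); u = 489.0·(-0.12145)/0.88564 + 305.6 = 238.5407, v = 866.4·(-0.04823)/0.88564 + 232.9 = 185.7153
M3: Pc = R·M3+t = (-0.36249, -0.10646, +0.88190); u = 489.0·(-0.36249)/0.88190 + 305.6 = 104.6041, v = 866.4·(-0.10646)/0.88190 + 232.9 = 128.3079

c0=(63.94, 368.19) c1=(203.16, 426.74) c2=(238.54, 185.72) c3=(104.60, 128.31)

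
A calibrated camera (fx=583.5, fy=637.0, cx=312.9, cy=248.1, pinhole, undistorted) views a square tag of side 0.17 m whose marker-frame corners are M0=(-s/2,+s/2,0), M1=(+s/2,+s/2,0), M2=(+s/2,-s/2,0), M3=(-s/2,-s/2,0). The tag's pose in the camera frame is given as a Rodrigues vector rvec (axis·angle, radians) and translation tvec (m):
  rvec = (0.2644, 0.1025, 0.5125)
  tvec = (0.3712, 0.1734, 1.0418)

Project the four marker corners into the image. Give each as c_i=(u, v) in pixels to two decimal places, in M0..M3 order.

Intrinsics K: fx=583.5, fy=637.0, cx=312.9, cy=248.1
Marker side s = 0.17 m; corners in marker frame (Z=0):
  M0 = (-0.0850, +0.0850, 0)
  M1 = (+0.0850, +0.0850, 0)
  M2 = (+0.0850, -0.0850, 0)
  M3 = (-0.0850, -0.0850, 0)
rvec = (0.2644, 0.1025, 0.5125), |rvec| = θ = 0.58572 rad = 33.559°
Rodrigues: sinθ=0.55280, 1−cosθ=0.16669; R = I + sinθ·[k]× + (1−cosθ)·[k]×²:
    [+0.86728 -0.47053 +0.16258]
    [+0.49686 +0.83842 -0.22402]
    [-0.03090 +0.27506 +0.96093]
t = (0.3712, 0.1734, 1.0418) m
M0: Pc = R·M0+t = (+0.25749, +0.20243, +1.06781); u = 583.5·(+0.25749)/1.06781 + 312.9 = 453.6027, v = 637.0·(+0.20243)/1.06781 + 248.1 = 368.8609
M1: Pc = R·M1+t = (+0.40492, +0.28690, +1.06255); u = 583.5·(+0.40492)/1.06255 + 312.9 = 535.2634, v = 637.0·(+0.28690)/1.06255 + 248.1 = 420.0956
M2: Pc = R·M2+t = (+0.48491, +0.14437, +1.01579); u = 583.5·(+0.48491)/1.01579 + 312.9 = 591.4479, v = 637.0·(+0.14437)/1.01579 + 248.1 = 338.6325
M3: Pc = R·M3+t = (+0.33748, +0.05990, +1.02105); u = 583.5·(+0.33748)/1.02105 + 312.9 = 505.7583, v = 637.0·(+0.05990)/1.02105 + 248.1 = 285.4705

c0=(453.60, 368.86) c1=(535.26, 420.10) c2=(591.45, 338.63) c3=(505.76, 285.47)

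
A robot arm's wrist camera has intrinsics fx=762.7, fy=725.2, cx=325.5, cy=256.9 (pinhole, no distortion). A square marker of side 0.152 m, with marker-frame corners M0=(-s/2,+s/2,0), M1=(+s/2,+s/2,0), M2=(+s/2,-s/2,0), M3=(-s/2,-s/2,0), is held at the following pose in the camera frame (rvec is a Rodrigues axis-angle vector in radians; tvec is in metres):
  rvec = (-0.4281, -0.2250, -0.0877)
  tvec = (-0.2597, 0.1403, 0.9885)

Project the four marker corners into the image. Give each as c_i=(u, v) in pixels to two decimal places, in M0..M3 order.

Intrinsics K: fx=762.7, fy=725.2, cx=325.5, cy=256.9
Marker side s = 0.152 m; corners in marker frame (Z=0):
  M0 = (-0.0760, +0.0760, 0)
  M1 = (+0.0760, +0.0760, 0)
  M2 = (+0.0760, -0.0760, 0)
  M3 = (-0.0760, -0.0760, 0)
rvec = (-0.4281, -0.2250, -0.0877), |rvec| = θ = 0.49151 rad = 28.162°
Rodrigues: sinθ=0.47196, 1−cosθ=0.11838; R = I + sinθ·[k]× + (1−cosθ)·[k]×²:
    [+0.97142 +0.13141 -0.19765]
    [-0.03701 +0.90643 +0.42074]
    [+0.23445 -0.40140 +0.88539]
t = (-0.2597, 0.1403, 0.9885) m
M0: Pc = R·M0+t = (-0.32354, +0.21200, +0.94018); u = 762.7·(-0.32354)/0.94018 + 325.5 = 63.0334, v = 725.2·(+0.21200)/0.94018 + 256.9 = 420.4262
M1: Pc = R·M1+t = (-0.17588, +0.20638, +0.97581); u = 762.7·(-0.17588)/0.97581 + 325.5 = 188.0276, v = 725.2·(+0.20638)/0.97581 + 256.9 = 410.2734
M2: Pc = R·M2+t = (-0.19586, +0.06860, +1.03682); u = 762.7·(-0.19586)/1.03682 + 325.5 = 181.4239, v = 725.2·(+0.06860)/1.03682 + 256.9 = 304.8809
M3: Pc = R·M3+t = (-0.34352, +0.07422, +1.00119); u = 762.7·(-0.34352)/1.00119 + 325.5 = 63.8118, v = 725.2·(+0.07422)/1.00119 + 256.9 = 310.6637

c0=(63.03, 420.43) c1=(188.03, 410.27) c2=(181.42, 304.88) c3=(63.81, 310.66)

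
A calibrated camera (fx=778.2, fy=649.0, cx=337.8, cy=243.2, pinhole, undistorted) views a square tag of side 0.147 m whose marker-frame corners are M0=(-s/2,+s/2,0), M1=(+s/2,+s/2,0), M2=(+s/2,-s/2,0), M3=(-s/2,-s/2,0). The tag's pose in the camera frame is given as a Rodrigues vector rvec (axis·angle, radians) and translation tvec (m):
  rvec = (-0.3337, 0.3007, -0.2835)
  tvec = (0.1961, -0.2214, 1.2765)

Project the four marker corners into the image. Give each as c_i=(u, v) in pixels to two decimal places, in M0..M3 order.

c0=(426.81, 175.98) c1=(514.45, 149.33) c2=(487.47, 85.91) c3=(404.07, 113.19)

Intrinsics K: fx=778.2, fy=649.0, cx=337.8, cy=243.2
Marker side s = 0.147 m; corners in marker frame (Z=0):
  M0 = (-0.0735, +0.0735, 0)
  M1 = (+0.0735, +0.0735, 0)
  M2 = (+0.0735, -0.0735, 0)
  M3 = (-0.0735, -0.0735, 0)
rvec = (-0.3337, 0.3007, -0.2835), |rvec| = θ = 0.53118 rad = 30.434°
Rodrigues: sinθ=0.50655, 1−cosθ=0.13779; R = I + sinθ·[k]× + (1−cosθ)·[k]×²:
    [+0.91659 +0.22135 +0.33296]
    [-0.31936 +0.90637 +0.27660]
    [-0.24056 -0.35986 +0.90146]
t = (0.1961, -0.2214, 1.2765) m
M0: Pc = R·M0+t = (+0.14500, -0.13131, +1.26773); u = 778.2·(+0.14500)/1.26773 + 337.8 = 426.8085, v = 649.0·(-0.13131)/1.26773 + 243.2 = 175.9779
M1: Pc = R·M1+t = (+0.27974, -0.17825, +1.23237); u = 778.2·(+0.27974)/1.23237 + 337.8 = 514.4458, v = 649.0·(-0.17825)/1.23237 + 243.2 = 149.3261
M2: Pc = R·M2+t = (+0.24720, -0.31149, +1.28527); u = 778.2·(+0.24720)/1.28527 + 337.8 = 487.4739, v = 649.0·(-0.31149)/1.28527 + 243.2 = 85.9118
M3: Pc = R·M3+t = (+0.11246, -0.26455, +1.32063); u = 778.2·(+0.11246)/1.32063 + 337.8 = 404.0692, v = 649.0·(-0.26455)/1.32063 + 243.2 = 113.1940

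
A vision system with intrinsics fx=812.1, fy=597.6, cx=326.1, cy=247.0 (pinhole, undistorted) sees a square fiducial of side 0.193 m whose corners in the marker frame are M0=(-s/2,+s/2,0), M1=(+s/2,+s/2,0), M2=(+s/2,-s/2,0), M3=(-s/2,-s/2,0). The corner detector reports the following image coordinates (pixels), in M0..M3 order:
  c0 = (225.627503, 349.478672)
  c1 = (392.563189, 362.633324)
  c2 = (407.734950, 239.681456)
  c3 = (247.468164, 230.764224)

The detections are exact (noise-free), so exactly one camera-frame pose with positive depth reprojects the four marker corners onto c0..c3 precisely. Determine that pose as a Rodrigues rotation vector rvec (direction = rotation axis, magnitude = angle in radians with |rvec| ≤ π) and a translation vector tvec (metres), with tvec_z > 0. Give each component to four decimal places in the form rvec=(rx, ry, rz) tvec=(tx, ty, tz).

rvec=(-0.2261, 0.1429, 0.0948) tvec=(-0.0102, 0.0745, 0.9431)

Intrinsics K: fx=812.1, fy=597.6, cx=326.1, cy=247.0
Marker side s = 0.193 m; corners in marker frame (Z=0):
  M0 = (-0.0965, +0.0965, 0)
  M1 = (+0.0965, +0.0965, 0)
  M2 = (+0.0965, -0.0965, 0)
  M3 = (-0.0965, -0.0965, 0)
Detected image corners:
  c0 = (225.627503, 349.478672) px
  c1 = (392.563189, 362.633324) px
  c2 = (407.734950, 239.681456) px
  c3 = (247.468164, 230.764224) px
Planar DLT: solve 8×8 A·h = b for H (H[2,2]=1):
  H  [+796.11768 -169.18161 +317.28436]
  H  [+9.41386 +558.09101 +294.21642]
  H  [-0.16075 -0.22939 +1.00000]
B = K⁻¹H; ‖b₁‖=1.060353, ‖b₂‖=1.060353; λ = 2/(‖b₁‖+‖b₂‖) = 0.943082, sign → tz>0 ⇒ λ=+0.943082
r₁ = λ·B[:,0] = (+0.98540,+0.07752,-0.15160); r₂ = λ·B[:,1] = (-0.10960,+0.97015,-0.21634)
r₃ = r₁×r₂ = (+0.13031,+0.22979,+0.96448); SVD([r₁ r₂ r₃]) → R = UVᵀ:
  R  [+0.98540 -0.10960 +0.13031]
  R  [+0.07752 +0.97015 +0.22979]
  R  [-0.15160 -0.21634 +0.96448]
t = (-0.01024, +0.07451, +0.94308) m
tr R = 2.920023; θ = arccos((tr R − 1)/2) = 0.283753 rad = 16.258°
axis k = ((R−Rᵀ)₃₂, (R−Rᵀ)₁₃, (R−Rᵀ)₂₁) / (2 sinθ) = (-0.796766, +0.503475, +0.334180)
rvec = θ·k = (-0.226085, +0.142863, +0.094825)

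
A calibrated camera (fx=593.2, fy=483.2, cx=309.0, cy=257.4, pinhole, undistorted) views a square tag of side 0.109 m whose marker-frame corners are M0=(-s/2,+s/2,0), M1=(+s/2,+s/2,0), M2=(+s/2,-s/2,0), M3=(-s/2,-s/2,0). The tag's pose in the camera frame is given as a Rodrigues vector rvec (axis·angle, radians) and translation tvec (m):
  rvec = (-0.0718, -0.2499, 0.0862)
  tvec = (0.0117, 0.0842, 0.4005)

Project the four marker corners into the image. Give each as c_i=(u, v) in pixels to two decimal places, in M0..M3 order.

c0=(239.17, 425.59) c1=(396.17, 426.78) c2=(406.10, 298.03) c3=(253.33, 288.14)

Intrinsics K: fx=593.2, fy=483.2, cx=309.0, cy=257.4
Marker side s = 0.109 m; corners in marker frame (Z=0):
  M0 = (-0.0545, +0.0545, 0)
  M1 = (+0.0545, +0.0545, 0)
  M2 = (+0.0545, -0.0545, 0)
  M3 = (-0.0545, -0.0545, 0)
rvec = (-0.0718, -0.2499, 0.0862), |rvec| = θ = 0.27393 rad = 15.695°
Rodrigues: sinθ=0.27051, 1−cosθ=0.03728; R = I + sinθ·[k]× + (1−cosθ)·[k]×²:
    [+0.96528 -0.07621 -0.24986]
    [+0.09404 +0.99375 +0.06020]
    [+0.24371 -0.08161 +0.96641]
t = (0.0117, 0.0842, 0.4005) m
M0: Pc = R·M0+t = (-0.04506, +0.13323, +0.38277); u = 593.2·(-0.04506)/0.38277 + 309.0 = 239.1663, v = 483.2·(+0.13323)/0.38277 + 257.4 = 425.5914
M1: Pc = R·M1+t = (+0.06015, +0.14348, +0.40933); u = 593.2·(+0.06015)/0.40933 + 309.0 = 396.1743, v = 483.2·(+0.14348)/0.40933 + 257.4 = 426.7766
M2: Pc = R·M2+t = (+0.06846, +0.03517, +0.41823); u = 593.2·(+0.06846)/0.41823 + 309.0 = 406.1024, v = 483.2·(+0.03517)/0.41823 + 257.4 = 298.0290
M3: Pc = R·M3+t = (-0.03675, +0.02492, +0.39167); u = 593.2·(-0.03675)/0.39167 + 309.0 = 253.3337, v = 483.2·(+0.02492)/0.39167 + 257.4 = 288.1385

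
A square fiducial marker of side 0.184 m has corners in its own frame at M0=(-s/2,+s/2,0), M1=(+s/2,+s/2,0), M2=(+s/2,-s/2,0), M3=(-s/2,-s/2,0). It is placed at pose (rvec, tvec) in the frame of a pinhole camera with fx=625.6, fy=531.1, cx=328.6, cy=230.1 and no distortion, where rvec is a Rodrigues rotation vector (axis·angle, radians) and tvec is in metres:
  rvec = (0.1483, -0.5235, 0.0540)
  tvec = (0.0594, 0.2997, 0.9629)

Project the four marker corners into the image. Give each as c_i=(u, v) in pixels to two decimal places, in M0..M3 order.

Intrinsics K: fx=625.6, fy=531.1, cx=328.6, cy=230.1
Marker side s = 0.184 m; corners in marker frame (Z=0):
  M0 = (-0.0920, +0.0920, 0)
  M1 = (+0.0920, +0.0920, 0)
  M2 = (+0.0920, -0.0920, 0)
  M3 = (-0.0920, -0.0920, 0)
rvec = (0.1483, -0.5235, 0.0540), |rvec| = θ = 0.54677 rad = 31.328°
Rodrigues: sinθ=0.51993, 1−cosθ=0.14579; R = I + sinθ·[k]× + (1−cosθ)·[k]×²:
    [+0.86493 -0.08921 -0.49390]
    [+0.01349 +0.98785 -0.15481]
    [+0.50171 +0.12723 +0.85563]
t = (0.0594, 0.2997, 0.9629) m
M0: Pc = R·M0+t = (-0.02838, +0.38934, +0.92845); u = 625.6·(-0.02838)/0.92845 + 328.6 = 309.4765, v = 531.1·(+0.38934)/0.92845 + 230.1 = 452.8148
M1: Pc = R·M1+t = (+0.13077, +0.39182, +1.02076); u = 625.6·(+0.13077)/1.02076 + 328.6 = 408.7435, v = 531.1·(+0.39182)/1.02076 + 230.1 = 433.9647
M2: Pc = R·M2+t = (+0.14718, +0.21006, +0.99735); u = 625.6·(+0.14718)/0.99735 + 328.6 = 420.9209, v = 531.1·(+0.21006)/0.99735 + 230.1 = 341.9583
M3: Pc = R·M3+t = (-0.01197, +0.20758, +0.90504); u = 625.6·(-0.01197)/0.90504 + 328.6 = 320.3283, v = 531.1·(+0.20758)/0.90504 + 230.1 = 351.9114

c0=(309.48, 452.81) c1=(408.74, 433.96) c2=(420.92, 341.96) c3=(320.33, 351.91)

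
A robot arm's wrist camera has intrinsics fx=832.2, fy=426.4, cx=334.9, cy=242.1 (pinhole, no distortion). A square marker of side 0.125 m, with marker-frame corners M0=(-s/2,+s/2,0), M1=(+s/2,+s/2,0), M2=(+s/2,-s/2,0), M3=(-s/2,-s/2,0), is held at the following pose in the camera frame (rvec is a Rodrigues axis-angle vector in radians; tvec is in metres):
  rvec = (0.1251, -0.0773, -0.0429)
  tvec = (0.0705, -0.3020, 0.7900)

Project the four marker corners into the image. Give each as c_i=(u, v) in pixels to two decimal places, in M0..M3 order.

Intrinsics K: fx=832.2, fy=426.4, cx=334.9, cy=242.1
Marker side s = 0.125 m; corners in marker frame (Z=0):
  M0 = (-0.0625, +0.0625, 0)
  M1 = (+0.0625, +0.0625, 0)
  M2 = (+0.0625, -0.0625, 0)
  M3 = (-0.0625, -0.0625, 0)
rvec = (0.1251, -0.0773, -0.0429), |rvec| = θ = 0.15319 rad = 8.777°
Rodrigues: sinθ=0.15259, 1−cosθ=0.01171; R = I + sinθ·[k]× + (1−cosθ)·[k]×²:
    [+0.99610 +0.03791 -0.07968]
    [-0.04756 +0.99127 -0.12296]
    [+0.07432 +0.12627 +0.98921]
t = (0.0705, -0.3020, 0.7900) m
M0: Pc = R·M0+t = (+0.01061, -0.23707, +0.79325); u = 832.2·(+0.01061)/0.79325 + 334.9 = 346.0341, v = 426.4·(-0.23707)/0.79325 + 242.1 = 114.6642
M1: Pc = R·M1+t = (+0.13513, -0.24302, +0.80254); u = 832.2·(+0.13513)/0.80254 + 334.9 = 475.0199, v = 426.4·(-0.24302)/0.80254 + 242.1 = 112.9809
M2: Pc = R·M2+t = (+0.13039, -0.36693, +0.78675); u = 832.2·(+0.13039)/0.78675 + 334.9 = 472.8188, v = 426.4·(-0.36693)/0.78675 + 242.1 = 43.2351
M3: Pc = R·M3+t = (+0.00587, -0.36098, +0.77746); u = 832.2·(+0.00587)/0.77746 + 334.9 = 341.1882, v = 426.4·(-0.36098)/0.77746 + 242.1 = 44.1193

c0=(346.03, 114.66) c1=(475.02, 112.98) c2=(472.82, 43.24) c3=(341.19, 44.12)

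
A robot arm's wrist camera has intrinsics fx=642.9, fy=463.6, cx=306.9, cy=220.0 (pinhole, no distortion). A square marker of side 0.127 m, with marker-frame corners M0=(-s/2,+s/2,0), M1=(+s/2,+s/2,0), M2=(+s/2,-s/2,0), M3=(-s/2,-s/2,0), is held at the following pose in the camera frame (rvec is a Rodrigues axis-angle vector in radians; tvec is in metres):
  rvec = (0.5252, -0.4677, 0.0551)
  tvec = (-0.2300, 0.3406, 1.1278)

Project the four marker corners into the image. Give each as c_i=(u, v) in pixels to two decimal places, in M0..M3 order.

Intrinsics K: fx=642.9, fy=463.6, cx=306.9, cy=220.0
Marker side s = 0.127 m; corners in marker frame (Z=0):
  M0 = (-0.0635, +0.0635, 0)
  M1 = (+0.0635, +0.0635, 0)
  M2 = (+0.0635, -0.0635, 0)
  M3 = (-0.0635, -0.0635, 0)
rvec = (0.5252, -0.4677, 0.0551), |rvec| = θ = 0.70542 rad = 40.417°
Rodrigues: sinθ=0.64835, 1−cosθ=0.23866; R = I + sinθ·[k]× + (1−cosθ)·[k]×²:
    [+0.89363 -0.16845 -0.41599]
    [-0.06717 +0.86625 -0.49507]
    [+0.44374 +0.47035 +0.76280]
t = (-0.2300, 0.3406, 1.1278) m
M0: Pc = R·M0+t = (-0.29744, +0.39987, +1.12949); u = 642.9·(-0.29744)/1.12949 + 306.9 = 137.5973, v = 463.6·(+0.39987)/1.12949 + 220.0 = 384.1278
M1: Pc = R·M1+t = (-0.18395, +0.39134, +1.18585); u = 642.9·(-0.18395)/1.18585 + 306.9 = 207.1719, v = 463.6·(+0.39134)/1.18585 + 220.0 = 372.9931
M2: Pc = R·M2+t = (-0.16256, +0.28133, +1.12611); u = 642.9·(-0.16256)/1.12611 + 306.9 = 214.0953, v = 463.6·(+0.28133)/1.12611 + 220.0 = 335.8178
M3: Pc = R·M3+t = (-0.27605, +0.28986, +1.06975); u = 642.9·(-0.27605)/1.06975 + 306.9 = 141.0004, v = 463.6·(+0.28986)/1.06975 + 220.0 = 345.6159

c0=(137.60, 384.13) c1=(207.17, 372.99) c2=(214.10, 335.82) c3=(141.00, 345.62)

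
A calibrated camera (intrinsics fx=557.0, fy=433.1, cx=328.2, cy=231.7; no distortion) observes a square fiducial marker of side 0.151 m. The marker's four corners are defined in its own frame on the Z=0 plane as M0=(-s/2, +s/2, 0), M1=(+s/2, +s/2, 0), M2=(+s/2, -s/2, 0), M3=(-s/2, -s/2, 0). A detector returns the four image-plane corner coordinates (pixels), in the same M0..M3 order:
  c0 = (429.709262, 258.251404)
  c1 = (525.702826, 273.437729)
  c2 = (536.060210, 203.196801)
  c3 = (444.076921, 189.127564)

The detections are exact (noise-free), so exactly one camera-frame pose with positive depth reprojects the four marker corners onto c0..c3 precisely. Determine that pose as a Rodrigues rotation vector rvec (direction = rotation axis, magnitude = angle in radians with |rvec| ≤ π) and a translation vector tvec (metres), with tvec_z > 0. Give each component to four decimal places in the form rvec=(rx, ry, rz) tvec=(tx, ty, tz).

Intrinsics K: fx=557.0, fy=433.1, cx=328.2, cy=231.7
Marker side s = 0.151 m; corners in marker frame (Z=0):
  M0 = (-0.0755, +0.0755, 0)
  M1 = (+0.0755, +0.0755, 0)
  M2 = (+0.0755, -0.0755, 0)
  M3 = (-0.0755, -0.0755, 0)
Detected image corners:
  c0 = (429.709262, 258.251404) px
  c1 = (525.702826, 273.437729) px
  c2 = (536.060210, 203.196801) px
  c3 = (444.076921, 189.127564) px
Planar DLT: solve 8×8 A·h = b for H (H[2,2]=1):
  H  [+600.08980 -221.54944 +483.86021]
  H  [+86.26051 +394.80062 +230.21913]
  H  [-0.04559 -0.28856 +1.00000]
B = K⁻¹H; ‖b₁‖=1.127550, ‖b₂‖=1.127550; λ = 2/(‖b₁‖+‖b₂‖) = 0.886879, sign → tz>0 ⇒ λ=+0.886879
r₁ = λ·B[:,0] = (+0.97931,+0.19827,-0.04043); r₂ = λ·B[:,1] = (-0.20196,+0.94536,-0.25592)
r₃ = r₁×r₂ = (-0.01252,+0.25879,+0.96585); SVD([r₁ r₂ r₃]) → R = UVᵀ:
  R  [+0.97931 -0.20196 -0.01252]
  R  [+0.19827 +0.94536 +0.25879]
  R  [-0.04043 -0.25592 +0.96585]
t = (+0.24785, -0.00303, +0.88688) m
tr R = 2.890529; θ = arccos((tr R − 1)/2) = 0.332392 rad = 19.045°
axis k = ((R−Rᵀ)₃₂, (R−Rᵀ)₁₃, (R−Rᵀ)₂₁) / (2 sinθ) = (-0.788704, +0.042776, +0.613284)
rvec = θ·k = (-0.262159, +0.014218, +0.203850)

rvec=(-0.2622, 0.0142, 0.2039) tvec=(0.2478, -0.0030, 0.8869)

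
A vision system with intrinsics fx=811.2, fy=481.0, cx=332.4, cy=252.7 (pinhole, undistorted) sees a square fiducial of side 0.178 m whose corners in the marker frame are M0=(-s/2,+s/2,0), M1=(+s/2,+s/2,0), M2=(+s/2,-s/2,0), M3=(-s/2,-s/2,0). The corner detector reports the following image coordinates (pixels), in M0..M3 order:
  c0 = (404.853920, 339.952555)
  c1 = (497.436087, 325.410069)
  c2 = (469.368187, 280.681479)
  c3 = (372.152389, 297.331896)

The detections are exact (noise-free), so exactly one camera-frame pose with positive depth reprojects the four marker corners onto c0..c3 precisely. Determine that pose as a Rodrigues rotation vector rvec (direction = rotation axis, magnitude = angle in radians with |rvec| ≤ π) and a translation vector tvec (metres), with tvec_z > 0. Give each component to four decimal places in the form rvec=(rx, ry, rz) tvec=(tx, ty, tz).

Intrinsics K: fx=811.2, fy=481.0, cx=332.4, cy=252.7
Marker side s = 0.178 m; corners in marker frame (Z=0):
  M0 = (-0.0890, +0.0890, 0)
  M1 = (+0.0890, +0.0890, 0)
  M2 = (+0.0890, -0.0890, 0)
  M3 = (-0.0890, -0.0890, 0)
Detected image corners:
  c0 = (404.853920, 339.952555) px
  c1 = (497.436087, 325.410069) px
  c2 = (469.368187, 280.681479) px
  c3 = (372.152389, 297.331896) px
Planar DLT: solve 8×8 A·h = b for H (H[2,2]=1):
  H  [+465.00884 +312.16050 +435.73449]
  H  [-135.76135 +346.01682 +311.58171]
  H  [-0.15542 +0.32407 +1.00000]
B = K⁻¹H; ‖b₁‖=0.685612, ‖b₂‖=0.685612; λ = 2/(‖b₁‖+‖b₂‖) = 1.458552, sign → tz>0 ⇒ λ=+1.458552
r₁ = λ·B[:,0] = (+0.92898,-0.29258,-0.22669); r₂ = λ·B[:,1] = (+0.36759,+0.80091,+0.47268)
r₃ = r₁×r₂ = (+0.04326,-0.52243,+0.85158); SVD([r₁ r₂ r₃]) → R = UVᵀ:
  R  [+0.92898 +0.36759 +0.04326]
  R  [-0.29258 +0.80091 -0.52243]
  R  [-0.22669 +0.47268 +0.85158]
t = (+0.18580, +0.17855, +1.45855) m
tr R = 2.581476; θ = arccos((tr R − 1)/2) = 0.658783 rad = 37.745°
axis k = ((R−Rᵀ)₃₂, (R−Rᵀ)₁₃, (R−Rᵀ)₂₁) / (2 sinθ) = (+0.812792, +0.220494, -0.539213)
rvec = θ·k = (+0.535454, +0.145257, -0.355225)

rvec=(0.5355, 0.1453, -0.3552) tvec=(0.1858, 0.1785, 1.4586)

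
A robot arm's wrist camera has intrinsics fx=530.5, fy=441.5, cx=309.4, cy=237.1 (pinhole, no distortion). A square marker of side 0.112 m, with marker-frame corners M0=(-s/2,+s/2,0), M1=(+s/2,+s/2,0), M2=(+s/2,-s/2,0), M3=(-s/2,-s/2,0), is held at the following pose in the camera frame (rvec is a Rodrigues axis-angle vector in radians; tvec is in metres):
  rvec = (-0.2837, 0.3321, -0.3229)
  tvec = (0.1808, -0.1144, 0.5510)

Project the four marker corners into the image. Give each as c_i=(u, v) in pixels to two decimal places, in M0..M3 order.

c0=(450.02, 201.93) c1=(561.01, 166.13) c2=(516.59, 89.52) c3=(414.76, 127.09)

Intrinsics K: fx=530.5, fy=441.5, cx=309.4, cy=237.1
Marker side s = 0.112 m; corners in marker frame (Z=0):
  M0 = (-0.0560, +0.0560, 0)
  M1 = (+0.0560, +0.0560, 0)
  M2 = (+0.0560, -0.0560, 0)
  M3 = (-0.0560, -0.0560, 0)
rvec = (-0.2837, 0.3321, -0.3229), |rvec| = θ = 0.54318 rad = 31.122°
Rodrigues: sinθ=0.51686, 1−cosθ=0.14393; R = I + sinθ·[k]× + (1−cosθ)·[k]×²:
    [+0.89533 +0.26129 +0.36070]
    [-0.35322 +0.90987 +0.21764]
    [-0.27132 -0.32227 +0.90693]
t = (0.1808, -0.1144, 0.5510) m
M0: Pc = R·M0+t = (+0.14529, -0.04367, +0.54815); u = 530.5·(+0.14529)/0.54815 + 309.4 = 450.0161, v = 441.5·(-0.04367)/0.54815 + 237.1 = 201.9288
M1: Pc = R·M1+t = (+0.24557, -0.08323, +0.51776); u = 530.5·(+0.24557)/0.51776 + 309.4 = 561.0141, v = 441.5·(-0.08323)/0.51776 + 237.1 = 166.1311
M2: Pc = R·M2+t = (+0.21631, -0.18513, +0.55385); u = 530.5·(+0.21631)/0.55385 + 309.4 = 516.5859, v = 441.5·(-0.18513)/0.55385 + 237.1 = 89.5225
M3: Pc = R·M3+t = (+0.11603, -0.14557, +0.58424); u = 530.5·(+0.11603)/0.58424 + 309.4 = 414.7561, v = 441.5·(-0.14557)/0.58424 + 237.1 = 127.0933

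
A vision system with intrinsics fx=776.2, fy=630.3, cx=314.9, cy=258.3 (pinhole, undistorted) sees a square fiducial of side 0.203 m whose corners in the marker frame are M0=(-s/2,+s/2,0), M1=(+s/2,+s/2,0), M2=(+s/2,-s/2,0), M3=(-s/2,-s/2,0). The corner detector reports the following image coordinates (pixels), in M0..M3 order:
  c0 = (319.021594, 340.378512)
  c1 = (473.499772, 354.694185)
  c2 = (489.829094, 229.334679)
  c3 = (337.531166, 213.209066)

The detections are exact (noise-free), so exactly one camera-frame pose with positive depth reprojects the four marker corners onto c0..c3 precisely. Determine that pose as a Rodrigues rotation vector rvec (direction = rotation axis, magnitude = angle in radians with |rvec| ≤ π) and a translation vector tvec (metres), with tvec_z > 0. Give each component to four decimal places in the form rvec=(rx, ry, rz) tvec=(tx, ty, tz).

rvec=(-0.0568, -0.0823, 0.1212) tvec=(0.1177, 0.0412, 1.0069)

Intrinsics K: fx=776.2, fy=630.3, cx=314.9, cy=258.3
Marker side s = 0.203 m; corners in marker frame (Z=0):
  M0 = (-0.1015, +0.1015, 0)
  M1 = (+0.1015, +0.1015, 0)
  M2 = (+0.1015, -0.1015, 0)
  M3 = (-0.1015, -0.1015, 0)
Detected image corners:
  c0 = (319.021594, 340.378512) px
  c1 = (473.499772, 354.694185) px
  c2 = (489.829094, 229.334679) px
  c3 = (337.531166, 213.209066) px
Planar DLT: solve 8×8 A·h = b for H (H[2,2]=1):
  H  [+787.15498 -110.53677 +405.63156]
  H  [+97.18584 +604.56220 +284.07242]
  H  [+0.07799 -0.06116 +1.00000]
B = K⁻¹H; ‖b₁‖=0.993116, ‖b₂‖=0.993116; λ = 2/(‖b₁‖+‖b₂‖) = 1.006932, sign → tz>0 ⇒ λ=+1.006932
r₁ = λ·B[:,0] = (+0.98929,+0.12308,+0.07853); r₂ = λ·B[:,1] = (-0.11841,+0.99105,-0.06159)
r₃ = r₁×r₂ = (-0.08540,+0.05163,+0.99501); SVD([r₁ r₂ r₃]) → R = UVᵀ:
  R  [+0.98929 -0.11841 -0.08540]
  R  [+0.12308 +0.99105 +0.05163]
  R  [+0.07853 -0.06159 +0.99501]
t = (+0.11770, +0.04117, +1.00693) m
tr R = 2.975346; θ = arccos((tr R − 1)/2) = 0.157177 rad = 9.006°
axis k = ((R−Rᵀ)₃₂, (R−Rᵀ)₁₃, (R−Rᵀ)₂₁) / (2 sinθ) = (-0.361641, -0.523640, +0.771374)
rvec = θ·k = (-0.056842, -0.082304, +0.121242)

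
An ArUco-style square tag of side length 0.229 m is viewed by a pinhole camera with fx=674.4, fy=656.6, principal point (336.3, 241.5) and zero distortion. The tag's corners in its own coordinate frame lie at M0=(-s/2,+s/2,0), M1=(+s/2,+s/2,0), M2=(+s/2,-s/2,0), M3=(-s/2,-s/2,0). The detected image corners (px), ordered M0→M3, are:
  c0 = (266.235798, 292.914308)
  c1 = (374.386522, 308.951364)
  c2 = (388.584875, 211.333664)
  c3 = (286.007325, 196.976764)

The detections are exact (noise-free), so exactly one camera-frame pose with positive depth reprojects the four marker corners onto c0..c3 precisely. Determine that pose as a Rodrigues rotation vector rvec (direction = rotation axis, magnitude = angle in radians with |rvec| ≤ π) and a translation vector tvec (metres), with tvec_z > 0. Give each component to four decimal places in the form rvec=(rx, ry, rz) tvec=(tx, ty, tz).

Intrinsics K: fx=674.4, fy=656.6, cx=336.3, cy=241.5
Marker side s = 0.229 m; corners in marker frame (Z=0):
  M0 = (-0.1145, +0.1145, 0)
  M1 = (+0.1145, +0.1145, 0)
  M2 = (+0.1145, -0.1145, 0)
  M3 = (-0.1145, -0.1145, 0)
Detected image corners:
  c0 = (266.235798, 292.914308) px
  c1 = (374.386522, 308.951364) px
  c2 = (388.584875, 211.333664) px
  c3 = (286.007325, 196.976764) px
Planar DLT: solve 8×8 A·h = b for H (H[2,2]=1):
  H  [+447.09453 -152.21493 +328.80165]
  H  [+56.52330 +362.69088 +251.19628]
  H  [-0.03857 -0.23720 +1.00000]
B = K⁻¹H; ‖b₁‖=0.690590, ‖b₂‖=0.690590; λ = 2/(‖b₁‖+‖b₂‖) = 1.448037, sign → tz>0 ⇒ λ=+1.448037
r₁ = λ·B[:,0] = (+0.98783,+0.14519,-0.05584); r₂ = λ·B[:,1] = (-0.15555,+0.92619,-0.34347)
r₃ = r₁×r₂ = (+0.00185,+0.34797,+0.93750); SVD([r₁ r₂ r₃]) → R = UVᵀ:
  R  [+0.98783 -0.15555 +0.00185]
  R  [+0.14519 +0.92619 +0.34797]
  R  [-0.05584 -0.34347 +0.93750]
t = (-0.01610, +0.02138, +1.44804) m
tr R = 2.851520; θ = arccos((tr R − 1)/2) = 0.387755 rad = 22.217°
axis k = ((R−Rᵀ)₃₂, (R−Rᵀ)₁₃, (R−Rᵀ)₂₁) / (2 sinθ) = (-0.914340, +0.076296, +0.397694)
rvec = θ·k = (-0.354540, +0.029584, +0.154208)

rvec=(-0.3545, 0.0296, 0.1542) tvec=(-0.0161, 0.0214, 1.4480)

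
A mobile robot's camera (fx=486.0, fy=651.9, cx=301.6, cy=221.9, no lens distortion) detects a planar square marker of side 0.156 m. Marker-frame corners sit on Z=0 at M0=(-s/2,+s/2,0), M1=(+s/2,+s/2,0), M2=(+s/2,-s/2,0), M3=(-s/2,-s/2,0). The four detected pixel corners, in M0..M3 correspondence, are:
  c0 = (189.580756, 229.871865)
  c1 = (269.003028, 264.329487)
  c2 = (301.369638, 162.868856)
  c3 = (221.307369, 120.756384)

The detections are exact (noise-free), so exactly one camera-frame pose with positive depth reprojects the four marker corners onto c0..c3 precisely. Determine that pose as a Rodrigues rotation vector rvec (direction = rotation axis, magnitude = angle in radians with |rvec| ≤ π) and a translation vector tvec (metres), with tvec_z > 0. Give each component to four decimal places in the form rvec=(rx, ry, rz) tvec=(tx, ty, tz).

Intrinsics K: fx=486.0, fy=651.9, cx=301.6, cy=221.9
Marker side s = 0.156 m; corners in marker frame (Z=0):
  M0 = (-0.0780, +0.0780, 0)
  M1 = (+0.0780, +0.0780, 0)
  M2 = (+0.0780, -0.0780, 0)
  M3 = (-0.0780, -0.0780, 0)
Detected image corners:
  c0 = (189.580756, 229.871865) px
  c1 = (269.003028, 264.329487) px
  c2 = (301.369638, 162.868856) px
  c3 = (221.307369, 120.756384) px
Planar DLT: solve 8×8 A·h = b for H (H[2,2]=1):
  H  [+606.88330 -154.38954 +246.26869]
  H  [+320.91611 +714.68242 +195.89476]
  H  [+0.39031 +0.20830 +1.00000]
B = K⁻¹H; ‖b₁‖=1.137804, ‖b₂‖=1.137804; λ = 2/(‖b₁‖+‖b₂‖) = 0.878886, sign → tz>0 ⇒ λ=+0.878886
r₁ = λ·B[:,0] = (+0.88461,+0.31589,+0.34304); r₂ = λ·B[:,1] = (-0.39281,+0.90121,+0.18307)
r₃ = r₁×r₂ = (-0.25132,-0.29670,+0.92131); SVD([r₁ r₂ r₃]) → R = UVᵀ:
  R  [+0.88461 -0.39281 -0.25132]
  R  [+0.31589 +0.90121 -0.29670]
  R  [+0.34304 +0.18307 +0.92131]
t = (-0.10006, -0.03506, +0.87889) m
tr R = 2.707134; θ = arccos((tr R − 1)/2) = 0.548002 rad = 31.398°
axis k = ((R−Rᵀ)₃₂, (R−Rᵀ)₁₃, (R−Rᵀ)₂₁) / (2 sinθ) = (+0.460450, -0.570413, +0.680158)
rvec = θ·k = (+0.252327, -0.312588, +0.372728)

rvec=(0.2523, -0.3126, 0.3727) tvec=(-0.1001, -0.0351, 0.8789)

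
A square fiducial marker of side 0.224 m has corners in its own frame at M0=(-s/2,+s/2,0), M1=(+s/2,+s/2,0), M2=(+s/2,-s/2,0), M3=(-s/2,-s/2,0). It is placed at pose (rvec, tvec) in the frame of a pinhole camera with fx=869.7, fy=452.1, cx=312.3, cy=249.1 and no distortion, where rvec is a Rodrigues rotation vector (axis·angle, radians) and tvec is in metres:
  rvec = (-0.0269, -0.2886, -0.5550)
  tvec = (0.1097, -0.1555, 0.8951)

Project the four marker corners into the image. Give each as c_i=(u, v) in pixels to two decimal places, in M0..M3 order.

Intrinsics K: fx=869.7, fy=452.1, cx=312.3, cy=249.1
Marker side s = 0.224 m; corners in marker frame (Z=0):
  M0 = (-0.1120, +0.1120, 0)
  M1 = (+0.1120, +0.1120, 0)
  M2 = (+0.1120, -0.1120, 0)
  M3 = (-0.1120, -0.1120, 0)
rvec = (-0.0269, -0.2886, -0.5550), |rvec| = θ = 0.62613 rad = 35.875°
Rodrigues: sinθ=0.58601, 1−cosθ=0.18970; R = I + sinθ·[k]× + (1−cosθ)·[k]×²:
    [+0.81065 +0.52320 -0.26289]
    [-0.51568 +0.85060 +0.10268]
    [+0.27733 +0.05233 +0.95935]
t = (0.1097, -0.1555, 0.8951) m
M0: Pc = R·M0+t = (+0.07751, -0.00248, +0.86990); u = 869.7·(+0.07751)/0.86990 + 312.3 = 389.7873, v = 452.1·(-0.00248)/0.86990 + 249.1 = 247.8133
M1: Pc = R·M1+t = (+0.25909, -0.11799, +0.93202); u = 869.7·(+0.25909)/0.93202 + 312.3 = 554.0663, v = 452.1·(-0.11799)/0.93202 + 249.1 = 191.8665
M2: Pc = R·M2+t = (+0.14189, -0.30852, +0.92030); u = 869.7·(+0.14189)/0.92030 + 312.3 = 446.3931, v = 452.1·(-0.30852)/0.92030 + 249.1 = 97.5367
M3: Pc = R·M3+t = (-0.03969, -0.19301, +0.85818); u = 869.7·(-0.03969)/0.85818 + 312.3 = 272.0760, v = 452.1·(-0.19301)/0.85818 + 249.1 = 147.4192

c0=(389.79, 247.81) c1=(554.07, 191.87) c2=(446.39, 97.54) c3=(272.08, 147.42)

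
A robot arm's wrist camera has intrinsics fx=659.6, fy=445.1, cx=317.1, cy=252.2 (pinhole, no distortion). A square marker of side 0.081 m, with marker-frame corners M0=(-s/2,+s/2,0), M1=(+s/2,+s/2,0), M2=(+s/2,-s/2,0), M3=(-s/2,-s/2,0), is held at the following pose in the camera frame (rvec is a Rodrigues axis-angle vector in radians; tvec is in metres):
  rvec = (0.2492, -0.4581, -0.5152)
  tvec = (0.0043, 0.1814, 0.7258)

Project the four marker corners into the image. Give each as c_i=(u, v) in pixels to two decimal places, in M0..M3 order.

Intrinsics K: fx=659.6, fy=445.1, cx=317.1, cy=252.2
Marker side s = 0.081 m; corners in marker frame (Z=0):
  M0 = (-0.0405, +0.0405, 0)
  M1 = (+0.0405, +0.0405, 0)
  M2 = (+0.0405, -0.0405, 0)
  M3 = (-0.0405, -0.0405, 0)
rvec = (0.2492, -0.4581, -0.5152), |rvec| = θ = 0.73307 rad = 42.002°
Rodrigues: sinθ=0.66915, 1−cosθ=0.25687; R = I + sinθ·[k]× + (1−cosθ)·[k]×²:
    [+0.77281 +0.41571 -0.47953]
    [-0.52485 +0.84344 -0.11466]
    [+0.35679 +0.34029 +0.87000]
t = (0.0043, 0.1814, 0.7258) m
M0: Pc = R·M0+t = (-0.01016, +0.23682, +0.72513); u = 659.6·(-0.01016)/0.72513 + 317.1 = 307.8559, v = 445.1·(+0.23682)/0.72513 + 252.2 = 397.5620
M1: Pc = R·M1+t = (+0.05244, +0.19430, +0.75403); u = 659.6·(+0.05244)/0.75403 + 317.1 = 362.9684, v = 445.1·(+0.19430)/0.75403 + 252.2 = 366.8957
M2: Pc = R·M2+t = (+0.01876, +0.12598, +0.72647); u = 659.6·(+0.01876)/0.72647 + 317.1 = 334.1355, v = 445.1·(+0.12598)/0.72647 + 252.2 = 329.3894
M3: Pc = R·M3+t = (-0.04384, +0.16850, +0.69757); u = 659.6·(-0.04384)/0.69757 + 317.1 = 275.6508, v = 445.1·(+0.16850)/0.69757 + 252.2 = 359.7136

c0=(307.86, 397.56) c1=(362.97, 366.90) c2=(334.14, 329.39) c3=(275.65, 359.71)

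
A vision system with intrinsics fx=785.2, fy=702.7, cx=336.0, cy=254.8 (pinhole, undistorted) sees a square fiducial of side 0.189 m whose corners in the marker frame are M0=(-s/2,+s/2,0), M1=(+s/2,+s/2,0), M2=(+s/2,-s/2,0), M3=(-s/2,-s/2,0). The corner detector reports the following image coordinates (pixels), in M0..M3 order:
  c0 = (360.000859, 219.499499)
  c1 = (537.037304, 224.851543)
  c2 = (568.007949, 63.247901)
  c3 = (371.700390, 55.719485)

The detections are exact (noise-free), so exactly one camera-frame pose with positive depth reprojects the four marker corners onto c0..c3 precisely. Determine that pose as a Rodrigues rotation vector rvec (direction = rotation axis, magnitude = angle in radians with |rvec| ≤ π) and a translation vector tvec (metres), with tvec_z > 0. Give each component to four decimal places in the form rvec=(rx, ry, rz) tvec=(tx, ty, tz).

Intrinsics K: fx=785.2, fy=702.7, cx=336.0, cy=254.8
Marker side s = 0.189 m; corners in marker frame (Z=0):
  M0 = (-0.0945, +0.0945, 0)
  M1 = (+0.0945, +0.0945, 0)
  M2 = (+0.0945, -0.0945, 0)
  M3 = (-0.0945, -0.0945, 0)
Detected image corners:
  c0 = (360.000859, 219.499499) px
  c1 = (537.037304, 224.851543) px
  c2 = (568.007949, 63.247901) px
  c3 = (371.700390, 55.719485) px
Planar DLT: solve 8×8 A·h = b for H (H[2,2]=1):
  H  [+1007.49458 +140.26427 +459.06198]
  H  [+40.66662 +938.48798 +145.08637]
  H  [+0.04894 +0.55181 +1.00000]
B = K⁻¹H; ‖b₁‖=1.263751, ‖b₂‖=1.263751; λ = 2/(‖b₁‖+‖b₂‖) = 0.791295, sign → tz>0 ⇒ λ=+0.791295
r₁ = λ·B[:,0] = (+0.99875,+0.03175,+0.03872); r₂ = λ·B[:,1] = (-0.04549,+0.89848,+0.43665)
r₃ = r₁×r₂ = (-0.02093,-0.43786,+0.89880); SVD([r₁ r₂ r₃]) → R = UVᵀ:
  R  [+0.99875 -0.04549 -0.02093]
  R  [+0.03175 +0.89848 -0.43786]
  R  [+0.03872 +0.43665 +0.89880]
t = (+0.12402, -0.12355, +0.79130) m
tr R = 2.796028; θ = arccos((tr R − 1)/2) = 0.455562 rad = 26.102°
axis k = ((R−Rᵀ)₃₂, (R−Rᵀ)₁₃, (R−Rᵀ)₂₁) / (2 sinθ) = (+0.993830, -0.067788, +0.087788)
rvec = θ·k = (+0.452751, -0.030882, +0.039993)

rvec=(0.4528, -0.0309, 0.0400) tvec=(0.1240, -0.1235, 0.7913)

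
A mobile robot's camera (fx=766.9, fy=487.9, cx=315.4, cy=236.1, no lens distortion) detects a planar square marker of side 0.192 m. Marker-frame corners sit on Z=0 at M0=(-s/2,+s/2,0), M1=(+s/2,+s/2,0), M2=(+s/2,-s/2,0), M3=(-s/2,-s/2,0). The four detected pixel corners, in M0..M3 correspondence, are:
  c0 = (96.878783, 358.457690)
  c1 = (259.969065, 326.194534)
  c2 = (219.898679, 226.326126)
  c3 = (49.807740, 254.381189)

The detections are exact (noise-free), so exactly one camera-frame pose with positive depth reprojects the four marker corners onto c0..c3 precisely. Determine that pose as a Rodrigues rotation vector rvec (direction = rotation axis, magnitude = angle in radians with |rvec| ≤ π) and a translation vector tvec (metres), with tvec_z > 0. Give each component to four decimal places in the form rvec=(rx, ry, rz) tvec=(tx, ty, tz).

rvec=(0.1040, -0.2446, -0.2484) tvec=(-0.1779, 0.0994, 0.8725)

Intrinsics K: fx=766.9, fy=487.9, cx=315.4, cy=236.1
Marker side s = 0.192 m; corners in marker frame (Z=0):
  M0 = (-0.0960, +0.0960, 0)
  M1 = (+0.0960, +0.0960, 0)
  M2 = (+0.0960, -0.0960, 0)
  M3 = (-0.0960, -0.0960, 0)
Detected image corners:
  c0 = (96.878783, 358.457690) px
  c1 = (259.969065, 326.194534) px
  c2 = (219.898679, 226.326126) px
  c3 = (49.807740, 254.381189) px
Planar DLT: solve 8×8 A·h = b for H (H[2,2]=1):
  H  [+908.05619 +250.12541 +159.03005]
  H  [-81.61011 +574.81926 +291.70309]
  H  [+0.25958 +0.15098 +1.00000]
B = K⁻¹H; ‖b₁‖=1.146187, ‖b₂‖=1.146187; λ = 2/(‖b₁‖+‖b₂‖) = 0.872458, sign → tz>0 ⇒ λ=+0.872458
r₁ = λ·B[:,0] = (+0.93990,-0.25553,+0.22648); r₂ = λ·B[:,1] = (+0.23038,+0.96414,+0.13172)
r₃ = r₁×r₂ = (-0.25201,-0.07163,+0.96507); SVD([r₁ r₂ r₃]) → R = UVᵀ:
  R  [+0.93990 +0.23038 -0.25201]
  R  [-0.25553 +0.96414 -0.07163]
  R  [+0.22648 +0.13172 +0.96507]
t = (-0.17789, +0.09943, +0.87246) m
tr R = 2.869114; θ = arccos((tr R − 1)/2) = 0.363785 rad = 20.843°
axis k = ((R−Rᵀ)₃₂, (R−Rᵀ)₁₃, (R−Rᵀ)₂₁) / (2 sinθ) = (+0.285755, -0.672391, -0.682814)
rvec = θ·k = (+0.103953, -0.244605, -0.248397)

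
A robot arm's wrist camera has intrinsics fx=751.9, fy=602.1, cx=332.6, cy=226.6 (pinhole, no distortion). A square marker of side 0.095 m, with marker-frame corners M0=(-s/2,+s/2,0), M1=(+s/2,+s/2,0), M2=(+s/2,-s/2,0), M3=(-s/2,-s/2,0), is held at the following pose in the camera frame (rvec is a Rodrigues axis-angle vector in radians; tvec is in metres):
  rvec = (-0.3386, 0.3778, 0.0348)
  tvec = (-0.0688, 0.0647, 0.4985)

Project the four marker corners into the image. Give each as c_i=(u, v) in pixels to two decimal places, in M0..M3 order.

c0=(156.19, 359.91) c1=(285.48, 366.31) c2=(302.15, 249.05) c3=(179.12, 250.73)

Intrinsics K: fx=751.9, fy=602.1, cx=332.6, cy=226.6
Marker side s = 0.095 m; corners in marker frame (Z=0):
  M0 = (-0.0475, +0.0475, 0)
  M1 = (+0.0475, +0.0475, 0)
  M2 = (+0.0475, -0.0475, 0)
  M3 = (-0.0475, -0.0475, 0)
rvec = (-0.3386, 0.3778, 0.0348), |rvec| = θ = 0.50852 rad = 29.136°
Rodrigues: sinθ=0.48689, 1−cosθ=0.12653; R = I + sinθ·[k]× + (1−cosθ)·[k]×²:
    [+0.92957 -0.09591 +0.35596]
    [-0.02928 +0.94331 +0.33063]
    [-0.36749 -0.31776 +0.87406]
t = (-0.0688, 0.0647, 0.4985) m
M0: Pc = R·M0+t = (-0.11751, +0.11090, +0.50086); u = 751.9·(-0.11751)/0.50086 + 332.6 = 156.1922, v = 602.1·(+0.11090)/0.50086 + 226.6 = 359.9131
M1: Pc = R·M1+t = (-0.02920, +0.10812, +0.46595); u = 751.9·(-0.02920)/0.46595 + 332.6 = 285.4777, v = 602.1·(+0.10812)/0.46595 + 226.6 = 366.3079
M2: Pc = R·M2+t = (-0.02009, +0.01850, +0.49614); u = 751.9·(-0.02009)/0.49614 + 332.6 = 302.1539, v = 602.1·(+0.01850)/0.49614 + 226.6 = 249.0539
M3: Pc = R·M3+t = (-0.10840, +0.02128, +0.53105); u = 751.9·(-0.10840)/0.53105 + 332.6 = 179.1213, v = 602.1·(+0.02128)/0.53105 + 226.6 = 250.7311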